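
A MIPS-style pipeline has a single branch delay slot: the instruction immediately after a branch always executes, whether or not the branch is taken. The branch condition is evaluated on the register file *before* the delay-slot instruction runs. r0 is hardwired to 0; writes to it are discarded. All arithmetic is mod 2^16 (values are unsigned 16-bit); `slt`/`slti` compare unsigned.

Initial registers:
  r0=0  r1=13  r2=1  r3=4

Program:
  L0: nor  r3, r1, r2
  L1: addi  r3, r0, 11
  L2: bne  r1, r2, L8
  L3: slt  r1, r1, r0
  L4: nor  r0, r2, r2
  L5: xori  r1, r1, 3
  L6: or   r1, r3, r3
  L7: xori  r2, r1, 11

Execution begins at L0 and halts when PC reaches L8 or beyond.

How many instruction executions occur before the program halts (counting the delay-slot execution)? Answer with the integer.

4

  step pc=0: nor  r3, r1, r2  regs=(0,13,1,65522)
  step pc=1: addi  r3, r0, 11  regs=(0,13,1,11)
  step pc=2: bne  r1, r2, L8  cond=T  regs=(0,13,1,11)
  step pc=3: slt  r1, r1, r0  regs=(0,0,1,11)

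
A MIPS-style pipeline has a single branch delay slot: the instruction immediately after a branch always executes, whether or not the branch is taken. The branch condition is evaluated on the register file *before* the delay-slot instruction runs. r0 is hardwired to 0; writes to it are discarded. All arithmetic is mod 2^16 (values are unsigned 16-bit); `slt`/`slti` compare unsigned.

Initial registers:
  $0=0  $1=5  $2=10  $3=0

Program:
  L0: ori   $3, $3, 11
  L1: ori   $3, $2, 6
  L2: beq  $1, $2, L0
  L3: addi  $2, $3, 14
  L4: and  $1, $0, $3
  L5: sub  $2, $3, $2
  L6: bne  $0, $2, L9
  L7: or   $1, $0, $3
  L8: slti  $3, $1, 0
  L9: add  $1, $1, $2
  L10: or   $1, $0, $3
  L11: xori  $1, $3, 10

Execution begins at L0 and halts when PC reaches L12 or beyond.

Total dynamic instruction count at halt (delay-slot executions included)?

PC=0  ori   $3, $3, 11       | $0=0 $1=5 $2=10 $3=11
PC=1  ori   $3, $2, 6        | $0=0 $1=5 $2=10 $3=14
PC=2  beq  $1, $2, L0        | $0=0 $1=5 $2=10 $3=14  [not taken]
PC=3  addi  $2, $3, 14       | $0=0 $1=5 $2=28 $3=14
PC=4  and  $1, $0, $3        | $0=0 $1=0 $2=28 $3=14
PC=5  sub  $2, $3, $2        | $0=0 $1=0 $2=65522 $3=14
PC=6  bne  $0, $2, L9        | $0=0 $1=0 $2=65522 $3=14  [TAKEN]
PC=7  or   $1, $0, $3        | $0=0 $1=14 $2=65522 $3=14
PC=9  add  $1, $1, $2        | $0=0 $1=0 $2=65522 $3=14
PC=10 or   $1, $0, $3        | $0=0 $1=14 $2=65522 $3=14
PC=11 xori  $1, $3, 10       | $0=0 $1=4 $2=65522 $3=14

11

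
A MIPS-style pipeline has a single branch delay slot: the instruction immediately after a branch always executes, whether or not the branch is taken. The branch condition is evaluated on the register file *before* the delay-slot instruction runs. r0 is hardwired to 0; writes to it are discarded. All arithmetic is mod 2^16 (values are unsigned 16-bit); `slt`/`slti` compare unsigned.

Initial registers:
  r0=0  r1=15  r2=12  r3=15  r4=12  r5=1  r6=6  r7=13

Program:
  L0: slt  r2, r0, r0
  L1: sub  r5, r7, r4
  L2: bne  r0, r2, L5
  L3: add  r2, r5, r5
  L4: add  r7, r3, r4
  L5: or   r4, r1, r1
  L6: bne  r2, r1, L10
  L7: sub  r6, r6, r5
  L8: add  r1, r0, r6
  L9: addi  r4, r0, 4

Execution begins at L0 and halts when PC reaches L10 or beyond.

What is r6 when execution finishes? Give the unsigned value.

  step pc=0: slt  r2, r0, r0  regs=(0,15,0,15,12,1,6,13)
  step pc=1: sub  r5, r7, r4  regs=(0,15,0,15,12,1,6,13)
  step pc=2: bne  r0, r2, L5  cond=F  regs=(0,15,0,15,12,1,6,13)
  step pc=3: add  r2, r5, r5  regs=(0,15,2,15,12,1,6,13)
  step pc=4: add  r7, r3, r4  regs=(0,15,2,15,12,1,6,27)
  step pc=5: or   r4, r1, r1  regs=(0,15,2,15,15,1,6,27)
  step pc=6: bne  r2, r1, L10  cond=T  regs=(0,15,2,15,15,1,6,27)
  step pc=7: sub  r6, r6, r5  regs=(0,15,2,15,15,1,5,27)

5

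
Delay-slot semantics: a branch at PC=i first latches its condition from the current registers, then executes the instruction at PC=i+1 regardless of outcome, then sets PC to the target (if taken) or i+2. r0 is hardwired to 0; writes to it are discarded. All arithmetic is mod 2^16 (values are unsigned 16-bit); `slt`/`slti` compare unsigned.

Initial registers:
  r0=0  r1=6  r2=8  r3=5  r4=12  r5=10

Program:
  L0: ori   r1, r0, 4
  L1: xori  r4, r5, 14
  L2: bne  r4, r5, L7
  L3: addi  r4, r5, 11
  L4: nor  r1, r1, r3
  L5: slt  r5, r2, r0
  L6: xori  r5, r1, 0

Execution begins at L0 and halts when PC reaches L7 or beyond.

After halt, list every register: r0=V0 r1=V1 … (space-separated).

[0] ori   r1, r0, 4  →  {r0:0, r1:4, r2:8, r3:5, r4:12, r5:10}
[1] xori  r4, r5, 14  →  {r0:0, r1:4, r2:8, r3:5, r4:4, r5:10}
[2] bne  r4, r5, L7  →  {r0:0, r1:4, r2:8, r3:5, r4:4, r5:10}  ⟨branch taken⟩
[3] addi  r4, r5, 11  →  {r0:0, r1:4, r2:8, r3:5, r4:21, r5:10}

r0=0 r1=4 r2=8 r3=5 r4=21 r5=10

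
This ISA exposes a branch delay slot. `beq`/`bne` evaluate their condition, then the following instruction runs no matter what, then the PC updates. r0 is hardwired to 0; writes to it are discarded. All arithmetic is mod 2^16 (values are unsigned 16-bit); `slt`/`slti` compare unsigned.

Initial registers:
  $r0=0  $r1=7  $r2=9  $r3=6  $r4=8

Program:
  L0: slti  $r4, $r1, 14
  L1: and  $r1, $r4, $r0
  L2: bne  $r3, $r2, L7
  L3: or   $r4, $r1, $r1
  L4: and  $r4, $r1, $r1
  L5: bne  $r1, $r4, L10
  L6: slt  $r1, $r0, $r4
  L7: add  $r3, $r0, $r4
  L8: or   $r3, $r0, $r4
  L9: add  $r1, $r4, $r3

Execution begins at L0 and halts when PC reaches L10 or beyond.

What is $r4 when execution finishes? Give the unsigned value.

0

  step pc=0: slti  $r4, $r1, 14  regs=(0,7,9,6,1)
  step pc=1: and  $r1, $r4, $r0  regs=(0,0,9,6,1)
  step pc=2: bne  $r3, $r2, L7  cond=T  regs=(0,0,9,6,1)
  step pc=3: or   $r4, $r1, $r1  regs=(0,0,9,6,0)
  step pc=7: add  $r3, $r0, $r4  regs=(0,0,9,0,0)
  step pc=8: or   $r3, $r0, $r4  regs=(0,0,9,0,0)
  step pc=9: add  $r1, $r4, $r3  regs=(0,0,9,0,0)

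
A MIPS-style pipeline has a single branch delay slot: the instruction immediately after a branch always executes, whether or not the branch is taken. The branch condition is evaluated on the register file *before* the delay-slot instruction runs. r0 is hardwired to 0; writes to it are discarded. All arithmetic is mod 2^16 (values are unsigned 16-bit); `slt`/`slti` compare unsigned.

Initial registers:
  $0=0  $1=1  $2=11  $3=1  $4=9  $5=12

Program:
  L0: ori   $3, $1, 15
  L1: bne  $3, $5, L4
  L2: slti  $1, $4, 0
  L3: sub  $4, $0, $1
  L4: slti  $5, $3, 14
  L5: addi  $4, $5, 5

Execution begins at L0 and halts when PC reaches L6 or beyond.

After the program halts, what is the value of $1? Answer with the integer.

#0 ori   $3, $1, 15 ; 0/1/11/15/9/12
#1 bne  $3, $5, L4 ; 0/1/11/15/9/12 ; →target
#2 slti  $1, $4, 0 ; 0/0/11/15/9/12
#4 slti  $5, $3, 14 ; 0/0/11/15/9/0
#5 addi  $4, $5, 5 ; 0/0/11/15/5/0

0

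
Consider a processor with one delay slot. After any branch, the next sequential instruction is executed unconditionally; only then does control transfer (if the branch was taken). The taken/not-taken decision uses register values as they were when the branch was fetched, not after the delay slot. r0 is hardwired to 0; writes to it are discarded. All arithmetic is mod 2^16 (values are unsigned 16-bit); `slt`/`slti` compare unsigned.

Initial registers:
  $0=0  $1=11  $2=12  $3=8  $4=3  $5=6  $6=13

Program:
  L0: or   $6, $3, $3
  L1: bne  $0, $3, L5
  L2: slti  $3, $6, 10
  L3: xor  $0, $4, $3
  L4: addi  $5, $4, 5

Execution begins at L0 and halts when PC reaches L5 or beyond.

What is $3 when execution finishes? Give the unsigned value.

1

PC=0  or   $6, $3, $3        | $0=0 $1=11 $2=12 $3=8 $4=3 $5=6 $6=8
PC=1  bne  $0, $3, L5        | $0=0 $1=11 $2=12 $3=8 $4=3 $5=6 $6=8  [TAKEN]
PC=2  slti  $3, $6, 10       | $0=0 $1=11 $2=12 $3=1 $4=3 $5=6 $6=8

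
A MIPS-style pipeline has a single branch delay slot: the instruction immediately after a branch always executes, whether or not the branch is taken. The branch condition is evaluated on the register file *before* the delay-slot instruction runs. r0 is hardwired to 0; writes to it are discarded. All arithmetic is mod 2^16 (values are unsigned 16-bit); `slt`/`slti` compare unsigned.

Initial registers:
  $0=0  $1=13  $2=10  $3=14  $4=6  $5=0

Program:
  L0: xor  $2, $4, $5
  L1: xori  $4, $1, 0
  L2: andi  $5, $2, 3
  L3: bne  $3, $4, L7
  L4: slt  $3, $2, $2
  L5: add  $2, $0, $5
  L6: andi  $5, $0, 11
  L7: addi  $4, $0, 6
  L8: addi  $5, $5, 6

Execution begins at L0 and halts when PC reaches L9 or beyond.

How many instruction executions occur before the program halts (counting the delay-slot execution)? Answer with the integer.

  step pc=0: xor  $2, $4, $5  regs=(0,13,6,14,6,0)
  step pc=1: xori  $4, $1, 0  regs=(0,13,6,14,13,0)
  step pc=2: andi  $5, $2, 3  regs=(0,13,6,14,13,2)
  step pc=3: bne  $3, $4, L7  cond=T  regs=(0,13,6,14,13,2)
  step pc=4: slt  $3, $2, $2  regs=(0,13,6,0,13,2)
  step pc=7: addi  $4, $0, 6  regs=(0,13,6,0,6,2)
  step pc=8: addi  $5, $5, 6  regs=(0,13,6,0,6,8)

7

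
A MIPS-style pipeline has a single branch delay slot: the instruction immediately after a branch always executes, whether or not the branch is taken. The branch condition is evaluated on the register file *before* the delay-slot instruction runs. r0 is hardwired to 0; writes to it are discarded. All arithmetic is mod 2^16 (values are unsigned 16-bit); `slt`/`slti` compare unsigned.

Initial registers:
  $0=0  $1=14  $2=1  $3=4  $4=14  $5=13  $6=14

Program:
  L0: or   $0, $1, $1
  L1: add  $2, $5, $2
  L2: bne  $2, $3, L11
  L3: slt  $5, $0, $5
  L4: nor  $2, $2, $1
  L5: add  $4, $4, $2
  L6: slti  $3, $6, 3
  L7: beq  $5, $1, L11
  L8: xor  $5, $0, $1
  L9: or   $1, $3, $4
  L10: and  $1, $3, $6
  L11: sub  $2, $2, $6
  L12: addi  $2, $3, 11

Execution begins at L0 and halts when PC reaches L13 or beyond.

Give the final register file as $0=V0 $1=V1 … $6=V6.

  step pc=0: or   $0, $1, $1  regs=(0,14,1,4,14,13,14)
  step pc=1: add  $2, $5, $2  regs=(0,14,14,4,14,13,14)
  step pc=2: bne  $2, $3, L11  cond=T  regs=(0,14,14,4,14,13,14)
  step pc=3: slt  $5, $0, $5  regs=(0,14,14,4,14,1,14)
  step pc=11: sub  $2, $2, $6  regs=(0,14,0,4,14,1,14)
  step pc=12: addi  $2, $3, 11  regs=(0,14,15,4,14,1,14)

$0=0 $1=14 $2=15 $3=4 $4=14 $5=1 $6=14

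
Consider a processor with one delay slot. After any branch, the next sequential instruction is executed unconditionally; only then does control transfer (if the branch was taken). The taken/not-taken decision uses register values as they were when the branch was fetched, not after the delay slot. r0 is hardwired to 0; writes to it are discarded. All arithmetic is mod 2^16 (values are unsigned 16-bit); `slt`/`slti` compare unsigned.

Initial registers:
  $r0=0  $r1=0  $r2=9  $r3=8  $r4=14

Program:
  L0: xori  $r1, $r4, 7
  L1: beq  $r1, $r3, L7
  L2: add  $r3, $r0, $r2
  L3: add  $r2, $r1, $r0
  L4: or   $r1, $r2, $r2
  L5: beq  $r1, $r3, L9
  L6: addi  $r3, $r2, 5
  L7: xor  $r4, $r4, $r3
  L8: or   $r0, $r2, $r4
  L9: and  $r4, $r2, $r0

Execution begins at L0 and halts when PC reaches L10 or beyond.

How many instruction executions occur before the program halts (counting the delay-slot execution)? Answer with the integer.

8

PC=0  xori  $r1, $r4, 7      | $r0=0 $r1=9 $r2=9 $r3=8 $r4=14
PC=1  beq  $r1, $r3, L7      | $r0=0 $r1=9 $r2=9 $r3=8 $r4=14  [not taken]
PC=2  add  $r3, $r0, $r2     | $r0=0 $r1=9 $r2=9 $r3=9 $r4=14
PC=3  add  $r2, $r1, $r0     | $r0=0 $r1=9 $r2=9 $r3=9 $r4=14
PC=4  or   $r1, $r2, $r2     | $r0=0 $r1=9 $r2=9 $r3=9 $r4=14
PC=5  beq  $r1, $r3, L9      | $r0=0 $r1=9 $r2=9 $r3=9 $r4=14  [TAKEN]
PC=6  addi  $r3, $r2, 5      | $r0=0 $r1=9 $r2=9 $r3=14 $r4=14
PC=9  and  $r4, $r2, $r0     | $r0=0 $r1=9 $r2=9 $r3=14 $r4=0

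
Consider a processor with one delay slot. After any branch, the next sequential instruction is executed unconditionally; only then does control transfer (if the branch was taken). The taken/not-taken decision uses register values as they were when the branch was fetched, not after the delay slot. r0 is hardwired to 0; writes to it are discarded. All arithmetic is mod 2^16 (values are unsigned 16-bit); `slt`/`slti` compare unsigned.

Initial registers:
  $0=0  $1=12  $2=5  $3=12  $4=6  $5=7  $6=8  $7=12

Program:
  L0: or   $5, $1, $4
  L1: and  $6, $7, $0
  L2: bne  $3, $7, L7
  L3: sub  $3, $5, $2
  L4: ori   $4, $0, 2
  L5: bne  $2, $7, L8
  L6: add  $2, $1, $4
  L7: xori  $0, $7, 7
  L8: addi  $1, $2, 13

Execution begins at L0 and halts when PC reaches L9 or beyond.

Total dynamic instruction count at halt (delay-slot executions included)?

8

  step pc=0: or   $5, $1, $4  regs=(0,12,5,12,6,14,8,12)
  step pc=1: and  $6, $7, $0  regs=(0,12,5,12,6,14,0,12)
  step pc=2: bne  $3, $7, L7  cond=F  regs=(0,12,5,12,6,14,0,12)
  step pc=3: sub  $3, $5, $2  regs=(0,12,5,9,6,14,0,12)
  step pc=4: ori   $4, $0, 2  regs=(0,12,5,9,2,14,0,12)
  step pc=5: bne  $2, $7, L8  cond=T  regs=(0,12,5,9,2,14,0,12)
  step pc=6: add  $2, $1, $4  regs=(0,12,14,9,2,14,0,12)
  step pc=8: addi  $1, $2, 13  regs=(0,27,14,9,2,14,0,12)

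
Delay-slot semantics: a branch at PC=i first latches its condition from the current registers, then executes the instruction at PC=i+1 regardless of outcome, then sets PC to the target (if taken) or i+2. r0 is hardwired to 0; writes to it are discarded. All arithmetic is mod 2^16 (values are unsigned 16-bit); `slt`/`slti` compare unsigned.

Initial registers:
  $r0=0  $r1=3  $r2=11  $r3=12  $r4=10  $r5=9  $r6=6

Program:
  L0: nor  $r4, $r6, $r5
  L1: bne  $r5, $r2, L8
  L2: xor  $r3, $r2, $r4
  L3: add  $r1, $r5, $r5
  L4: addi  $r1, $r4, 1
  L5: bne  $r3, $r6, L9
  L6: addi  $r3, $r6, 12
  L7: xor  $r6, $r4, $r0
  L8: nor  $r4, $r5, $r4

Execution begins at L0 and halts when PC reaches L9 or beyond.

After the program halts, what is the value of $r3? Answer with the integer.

65531

#0 nor  $r4, $r6, $r5 ; 0/3/11/12/65520/9/6
#1 bne  $r5, $r2, L8 ; 0/3/11/12/65520/9/6 ; →target
#2 xor  $r3, $r2, $r4 ; 0/3/11/65531/65520/9/6
#8 nor  $r4, $r5, $r4 ; 0/3/11/65531/6/9/6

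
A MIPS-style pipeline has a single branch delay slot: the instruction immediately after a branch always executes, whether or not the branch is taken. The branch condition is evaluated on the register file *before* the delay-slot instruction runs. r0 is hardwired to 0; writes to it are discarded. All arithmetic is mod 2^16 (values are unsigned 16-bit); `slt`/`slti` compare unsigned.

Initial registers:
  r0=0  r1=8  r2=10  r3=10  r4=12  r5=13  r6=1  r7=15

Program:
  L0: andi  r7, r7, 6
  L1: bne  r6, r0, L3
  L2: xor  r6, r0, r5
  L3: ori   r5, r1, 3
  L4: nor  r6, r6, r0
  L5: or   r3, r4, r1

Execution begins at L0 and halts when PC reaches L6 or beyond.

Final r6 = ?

  step pc=0: andi  r7, r7, 6  regs=(0,8,10,10,12,13,1,6)
  step pc=1: bne  r6, r0, L3  cond=T  regs=(0,8,10,10,12,13,1,6)
  step pc=2: xor  r6, r0, r5  regs=(0,8,10,10,12,13,13,6)
  step pc=3: ori   r5, r1, 3  regs=(0,8,10,10,12,11,13,6)
  step pc=4: nor  r6, r6, r0  regs=(0,8,10,10,12,11,65522,6)
  step pc=5: or   r3, r4, r1  regs=(0,8,10,12,12,11,65522,6)

65522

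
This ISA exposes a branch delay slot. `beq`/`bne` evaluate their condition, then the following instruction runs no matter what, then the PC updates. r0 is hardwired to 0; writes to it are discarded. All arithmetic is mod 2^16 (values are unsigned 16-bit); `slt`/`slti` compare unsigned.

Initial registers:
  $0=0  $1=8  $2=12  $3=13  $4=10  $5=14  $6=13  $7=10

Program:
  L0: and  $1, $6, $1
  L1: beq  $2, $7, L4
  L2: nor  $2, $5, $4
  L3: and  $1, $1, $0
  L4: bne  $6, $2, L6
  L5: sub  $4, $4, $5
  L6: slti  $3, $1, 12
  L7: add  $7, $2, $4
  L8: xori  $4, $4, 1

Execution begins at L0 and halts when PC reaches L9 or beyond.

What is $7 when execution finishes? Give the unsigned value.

65517

  step pc=0: and  $1, $6, $1  regs=(0,8,12,13,10,14,13,10)
  step pc=1: beq  $2, $7, L4  cond=F  regs=(0,8,12,13,10,14,13,10)
  step pc=2: nor  $2, $5, $4  regs=(0,8,65521,13,10,14,13,10)
  step pc=3: and  $1, $1, $0  regs=(0,0,65521,13,10,14,13,10)
  step pc=4: bne  $6, $2, L6  cond=T  regs=(0,0,65521,13,10,14,13,10)
  step pc=5: sub  $4, $4, $5  regs=(0,0,65521,13,65532,14,13,10)
  step pc=6: slti  $3, $1, 12  regs=(0,0,65521,1,65532,14,13,10)
  step pc=7: add  $7, $2, $4  regs=(0,0,65521,1,65532,14,13,65517)
  step pc=8: xori  $4, $4, 1  regs=(0,0,65521,1,65533,14,13,65517)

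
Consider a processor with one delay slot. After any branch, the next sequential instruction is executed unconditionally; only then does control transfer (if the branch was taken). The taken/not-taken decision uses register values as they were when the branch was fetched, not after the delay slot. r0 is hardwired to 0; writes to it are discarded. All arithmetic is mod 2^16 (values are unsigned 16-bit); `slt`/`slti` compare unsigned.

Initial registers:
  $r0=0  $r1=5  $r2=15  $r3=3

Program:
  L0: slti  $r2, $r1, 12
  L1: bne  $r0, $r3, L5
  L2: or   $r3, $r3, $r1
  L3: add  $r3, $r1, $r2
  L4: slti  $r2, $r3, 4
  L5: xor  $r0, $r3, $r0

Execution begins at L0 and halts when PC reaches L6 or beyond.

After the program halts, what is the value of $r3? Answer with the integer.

7

#0 slti  $r2, $r1, 12 ; 0/5/1/3
#1 bne  $r0, $r3, L5 ; 0/5/1/3 ; →target
#2 or   $r3, $r3, $r1 ; 0/5/1/7
#5 xor  $r0, $r3, $r0 ; 0/5/1/7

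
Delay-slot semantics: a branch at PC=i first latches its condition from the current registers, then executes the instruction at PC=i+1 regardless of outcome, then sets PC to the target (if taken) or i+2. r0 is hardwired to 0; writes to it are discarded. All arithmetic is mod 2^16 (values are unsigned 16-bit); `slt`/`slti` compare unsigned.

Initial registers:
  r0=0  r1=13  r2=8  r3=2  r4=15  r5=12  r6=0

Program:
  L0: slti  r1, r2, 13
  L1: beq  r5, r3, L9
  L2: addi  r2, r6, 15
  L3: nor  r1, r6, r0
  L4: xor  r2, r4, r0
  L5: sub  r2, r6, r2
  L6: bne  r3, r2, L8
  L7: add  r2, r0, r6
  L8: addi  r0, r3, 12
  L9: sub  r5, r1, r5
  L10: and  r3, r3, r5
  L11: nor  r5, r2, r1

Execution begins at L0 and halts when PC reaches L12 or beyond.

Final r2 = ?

[0] slti  r1, r2, 13  →  {r0:0, r1:1, r2:8, r3:2, r4:15, r5:12, r6:0}
[1] beq  r5, r3, L9  →  {r0:0, r1:1, r2:8, r3:2, r4:15, r5:12, r6:0}  ⟨branch fallthrough⟩
[2] addi  r2, r6, 15  →  {r0:0, r1:1, r2:15, r3:2, r4:15, r5:12, r6:0}
[3] nor  r1, r6, r0  →  {r0:0, r1:65535, r2:15, r3:2, r4:15, r5:12, r6:0}
[4] xor  r2, r4, r0  →  {r0:0, r1:65535, r2:15, r3:2, r4:15, r5:12, r6:0}
[5] sub  r2, r6, r2  →  {r0:0, r1:65535, r2:65521, r3:2, r4:15, r5:12, r6:0}
[6] bne  r3, r2, L8  →  {r0:0, r1:65535, r2:65521, r3:2, r4:15, r5:12, r6:0}  ⟨branch taken⟩
[7] add  r2, r0, r6  →  {r0:0, r1:65535, r2:0, r3:2, r4:15, r5:12, r6:0}
[8] addi  r0, r3, 12  →  {r0:0, r1:65535, r2:0, r3:2, r4:15, r5:12, r6:0}
[9] sub  r5, r1, r5  →  {r0:0, r1:65535, r2:0, r3:2, r4:15, r5:65523, r6:0}
[10] and  r3, r3, r5  →  {r0:0, r1:65535, r2:0, r3:2, r4:15, r5:65523, r6:0}
[11] nor  r5, r2, r1  →  {r0:0, r1:65535, r2:0, r3:2, r4:15, r5:0, r6:0}

0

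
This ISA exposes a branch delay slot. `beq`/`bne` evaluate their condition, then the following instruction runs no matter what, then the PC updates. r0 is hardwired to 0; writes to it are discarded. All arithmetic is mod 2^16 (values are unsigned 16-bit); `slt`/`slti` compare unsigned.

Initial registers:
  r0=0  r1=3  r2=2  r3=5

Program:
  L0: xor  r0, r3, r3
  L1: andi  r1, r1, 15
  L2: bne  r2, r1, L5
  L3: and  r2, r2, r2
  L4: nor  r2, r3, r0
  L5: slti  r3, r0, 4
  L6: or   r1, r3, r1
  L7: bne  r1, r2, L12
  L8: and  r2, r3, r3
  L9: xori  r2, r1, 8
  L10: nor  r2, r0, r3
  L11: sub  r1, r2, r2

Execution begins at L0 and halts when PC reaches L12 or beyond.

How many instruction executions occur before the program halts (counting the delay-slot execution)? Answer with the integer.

8

  step pc=0: xor  r0, r3, r3  regs=(0,3,2,5)
  step pc=1: andi  r1, r1, 15  regs=(0,3,2,5)
  step pc=2: bne  r2, r1, L5  cond=T  regs=(0,3,2,5)
  step pc=3: and  r2, r2, r2  regs=(0,3,2,5)
  step pc=5: slti  r3, r0, 4  regs=(0,3,2,1)
  step pc=6: or   r1, r3, r1  regs=(0,3,2,1)
  step pc=7: bne  r1, r2, L12  cond=T  regs=(0,3,2,1)
  step pc=8: and  r2, r3, r3  regs=(0,3,1,1)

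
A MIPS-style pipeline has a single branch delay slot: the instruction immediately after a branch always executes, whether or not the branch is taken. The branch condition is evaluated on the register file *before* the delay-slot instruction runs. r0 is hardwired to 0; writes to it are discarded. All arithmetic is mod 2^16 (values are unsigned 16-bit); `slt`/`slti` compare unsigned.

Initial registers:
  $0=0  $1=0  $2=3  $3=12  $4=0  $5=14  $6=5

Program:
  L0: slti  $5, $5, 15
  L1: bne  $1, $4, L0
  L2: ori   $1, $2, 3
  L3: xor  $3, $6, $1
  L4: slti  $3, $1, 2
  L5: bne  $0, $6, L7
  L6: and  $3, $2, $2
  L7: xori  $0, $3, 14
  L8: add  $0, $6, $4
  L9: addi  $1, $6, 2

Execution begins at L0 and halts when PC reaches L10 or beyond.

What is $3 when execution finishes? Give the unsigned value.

3

PC=0  slti  $5, $5, 15       | $0=0 $1=0 $2=3 $3=12 $4=0 $5=1 $6=5
PC=1  bne  $1, $4, L0        | $0=0 $1=0 $2=3 $3=12 $4=0 $5=1 $6=5  [not taken]
PC=2  ori   $1, $2, 3        | $0=0 $1=3 $2=3 $3=12 $4=0 $5=1 $6=5
PC=3  xor  $3, $6, $1        | $0=0 $1=3 $2=3 $3=6 $4=0 $5=1 $6=5
PC=4  slti  $3, $1, 2        | $0=0 $1=3 $2=3 $3=0 $4=0 $5=1 $6=5
PC=5  bne  $0, $6, L7        | $0=0 $1=3 $2=3 $3=0 $4=0 $5=1 $6=5  [TAKEN]
PC=6  and  $3, $2, $2        | $0=0 $1=3 $2=3 $3=3 $4=0 $5=1 $6=5
PC=7  xori  $0, $3, 14       | $0=0 $1=3 $2=3 $3=3 $4=0 $5=1 $6=5
PC=8  add  $0, $6, $4        | $0=0 $1=3 $2=3 $3=3 $4=0 $5=1 $6=5
PC=9  addi  $1, $6, 2        | $0=0 $1=7 $2=3 $3=3 $4=0 $5=1 $6=5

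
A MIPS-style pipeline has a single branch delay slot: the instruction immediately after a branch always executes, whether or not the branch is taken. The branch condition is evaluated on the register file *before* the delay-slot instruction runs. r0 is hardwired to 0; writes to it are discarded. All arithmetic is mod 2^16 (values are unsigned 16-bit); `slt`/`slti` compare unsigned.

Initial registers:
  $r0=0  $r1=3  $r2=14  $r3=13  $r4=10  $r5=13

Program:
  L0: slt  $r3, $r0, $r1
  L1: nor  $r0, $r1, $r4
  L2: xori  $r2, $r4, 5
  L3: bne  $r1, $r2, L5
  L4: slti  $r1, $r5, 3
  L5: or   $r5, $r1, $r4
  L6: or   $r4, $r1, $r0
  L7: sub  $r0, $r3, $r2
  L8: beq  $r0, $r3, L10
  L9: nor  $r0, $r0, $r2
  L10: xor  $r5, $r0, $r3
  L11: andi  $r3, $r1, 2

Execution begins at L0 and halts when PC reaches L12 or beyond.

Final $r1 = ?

#0 slt  $r3, $r0, $r1 ; 0/3/14/1/10/13
#1 nor  $r0, $r1, $r4 ; 0/3/14/1/10/13
#2 xori  $r2, $r4, 5 ; 0/3/15/1/10/13
#3 bne  $r1, $r2, L5 ; 0/3/15/1/10/13 ; →target
#4 slti  $r1, $r5, 3 ; 0/0/15/1/10/13
#5 or   $r5, $r1, $r4 ; 0/0/15/1/10/10
#6 or   $r4, $r1, $r0 ; 0/0/15/1/0/10
#7 sub  $r0, $r3, $r2 ; 0/0/15/1/0/10
#8 beq  $r0, $r3, L10 ; 0/0/15/1/0/10 ; →fallthru
#9 nor  $r0, $r0, $r2 ; 0/0/15/1/0/10
#10 xor  $r5, $r0, $r3 ; 0/0/15/1/0/1
#11 andi  $r3, $r1, 2 ; 0/0/15/0/0/1

0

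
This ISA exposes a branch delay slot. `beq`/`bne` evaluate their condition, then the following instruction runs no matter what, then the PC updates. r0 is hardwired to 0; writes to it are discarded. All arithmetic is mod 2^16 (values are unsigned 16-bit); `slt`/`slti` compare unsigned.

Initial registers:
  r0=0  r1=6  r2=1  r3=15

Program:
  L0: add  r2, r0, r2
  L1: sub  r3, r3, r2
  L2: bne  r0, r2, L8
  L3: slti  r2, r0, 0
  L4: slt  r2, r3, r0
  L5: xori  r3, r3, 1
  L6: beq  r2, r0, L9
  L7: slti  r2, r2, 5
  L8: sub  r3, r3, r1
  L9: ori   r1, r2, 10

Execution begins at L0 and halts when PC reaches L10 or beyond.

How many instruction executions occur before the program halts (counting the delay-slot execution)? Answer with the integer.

PC=0  add  r2, r0, r2        | r0=0 r1=6 r2=1 r3=15
PC=1  sub  r3, r3, r2        | r0=0 r1=6 r2=1 r3=14
PC=2  bne  r0, r2, L8        | r0=0 r1=6 r2=1 r3=14  [TAKEN]
PC=3  slti  r2, r0, 0        | r0=0 r1=6 r2=0 r3=14
PC=8  sub  r3, r3, r1        | r0=0 r1=6 r2=0 r3=8
PC=9  ori   r1, r2, 10       | r0=0 r1=10 r2=0 r3=8

6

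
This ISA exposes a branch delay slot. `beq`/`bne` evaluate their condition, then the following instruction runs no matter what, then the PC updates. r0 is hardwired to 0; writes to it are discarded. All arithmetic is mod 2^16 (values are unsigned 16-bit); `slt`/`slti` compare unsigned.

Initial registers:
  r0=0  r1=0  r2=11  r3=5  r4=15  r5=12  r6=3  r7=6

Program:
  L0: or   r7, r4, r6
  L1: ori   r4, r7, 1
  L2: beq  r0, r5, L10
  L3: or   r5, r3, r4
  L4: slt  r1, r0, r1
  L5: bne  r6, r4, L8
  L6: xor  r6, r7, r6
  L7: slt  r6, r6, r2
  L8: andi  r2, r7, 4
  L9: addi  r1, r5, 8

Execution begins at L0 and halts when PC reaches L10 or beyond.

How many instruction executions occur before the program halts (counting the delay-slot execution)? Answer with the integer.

9

#0 or   r7, r4, r6 ; 0/0/11/5/15/12/3/15
#1 ori   r4, r7, 1 ; 0/0/11/5/15/12/3/15
#2 beq  r0, r5, L10 ; 0/0/11/5/15/12/3/15 ; →fallthru
#3 or   r5, r3, r4 ; 0/0/11/5/15/15/3/15
#4 slt  r1, r0, r1 ; 0/0/11/5/15/15/3/15
#5 bne  r6, r4, L8 ; 0/0/11/5/15/15/3/15 ; →target
#6 xor  r6, r7, r6 ; 0/0/11/5/15/15/12/15
#8 andi  r2, r7, 4 ; 0/0/4/5/15/15/12/15
#9 addi  r1, r5, 8 ; 0/23/4/5/15/15/12/15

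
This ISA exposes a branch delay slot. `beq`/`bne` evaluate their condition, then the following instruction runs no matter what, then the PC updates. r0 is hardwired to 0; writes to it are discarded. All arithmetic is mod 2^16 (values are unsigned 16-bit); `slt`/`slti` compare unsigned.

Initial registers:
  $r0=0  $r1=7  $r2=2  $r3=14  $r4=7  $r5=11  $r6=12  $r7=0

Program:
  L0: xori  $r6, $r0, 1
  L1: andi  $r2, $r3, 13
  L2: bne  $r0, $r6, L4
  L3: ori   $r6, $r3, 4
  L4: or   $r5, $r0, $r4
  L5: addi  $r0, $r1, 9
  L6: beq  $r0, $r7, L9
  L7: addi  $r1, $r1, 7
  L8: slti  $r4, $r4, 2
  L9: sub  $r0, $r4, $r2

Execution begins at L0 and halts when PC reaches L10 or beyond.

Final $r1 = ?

PC=0  xori  $r6, $r0, 1      | $r0=0 $r1=7 $r2=2 $r3=14 $r4=7 $r5=11 $r6=1 $r7=0
PC=1  andi  $r2, $r3, 13     | $r0=0 $r1=7 $r2=12 $r3=14 $r4=7 $r5=11 $r6=1 $r7=0
PC=2  bne  $r0, $r6, L4      | $r0=0 $r1=7 $r2=12 $r3=14 $r4=7 $r5=11 $r6=1 $r7=0  [TAKEN]
PC=3  ori   $r6, $r3, 4      | $r0=0 $r1=7 $r2=12 $r3=14 $r4=7 $r5=11 $r6=14 $r7=0
PC=4  or   $r5, $r0, $r4     | $r0=0 $r1=7 $r2=12 $r3=14 $r4=7 $r5=7 $r6=14 $r7=0
PC=5  addi  $r0, $r1, 9      | $r0=0 $r1=7 $r2=12 $r3=14 $r4=7 $r5=7 $r6=14 $r7=0
PC=6  beq  $r0, $r7, L9      | $r0=0 $r1=7 $r2=12 $r3=14 $r4=7 $r5=7 $r6=14 $r7=0  [TAKEN]
PC=7  addi  $r1, $r1, 7      | $r0=0 $r1=14 $r2=12 $r3=14 $r4=7 $r5=7 $r6=14 $r7=0
PC=9  sub  $r0, $r4, $r2     | $r0=0 $r1=14 $r2=12 $r3=14 $r4=7 $r5=7 $r6=14 $r7=0

14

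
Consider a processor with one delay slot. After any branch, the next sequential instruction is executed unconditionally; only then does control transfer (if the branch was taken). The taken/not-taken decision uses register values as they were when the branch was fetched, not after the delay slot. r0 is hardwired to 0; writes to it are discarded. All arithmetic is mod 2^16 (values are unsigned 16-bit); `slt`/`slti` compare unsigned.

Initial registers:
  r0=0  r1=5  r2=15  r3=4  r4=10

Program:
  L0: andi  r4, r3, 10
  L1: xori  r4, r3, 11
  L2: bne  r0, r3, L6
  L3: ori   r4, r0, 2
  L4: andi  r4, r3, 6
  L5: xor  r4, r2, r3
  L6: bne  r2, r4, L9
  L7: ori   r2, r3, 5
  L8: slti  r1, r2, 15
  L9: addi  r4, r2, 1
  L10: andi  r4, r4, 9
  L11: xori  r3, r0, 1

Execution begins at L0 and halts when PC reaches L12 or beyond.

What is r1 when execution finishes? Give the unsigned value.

5

[0] andi  r4, r3, 10  →  {r0:0, r1:5, r2:15, r3:4, r4:0}
[1] xori  r4, r3, 11  →  {r0:0, r1:5, r2:15, r3:4, r4:15}
[2] bne  r0, r3, L6  →  {r0:0, r1:5, r2:15, r3:4, r4:15}  ⟨branch taken⟩
[3] ori   r4, r0, 2  →  {r0:0, r1:5, r2:15, r3:4, r4:2}
[6] bne  r2, r4, L9  →  {r0:0, r1:5, r2:15, r3:4, r4:2}  ⟨branch taken⟩
[7] ori   r2, r3, 5  →  {r0:0, r1:5, r2:5, r3:4, r4:2}
[9] addi  r4, r2, 1  →  {r0:0, r1:5, r2:5, r3:4, r4:6}
[10] andi  r4, r4, 9  →  {r0:0, r1:5, r2:5, r3:4, r4:0}
[11] xori  r3, r0, 1  →  {r0:0, r1:5, r2:5, r3:1, r4:0}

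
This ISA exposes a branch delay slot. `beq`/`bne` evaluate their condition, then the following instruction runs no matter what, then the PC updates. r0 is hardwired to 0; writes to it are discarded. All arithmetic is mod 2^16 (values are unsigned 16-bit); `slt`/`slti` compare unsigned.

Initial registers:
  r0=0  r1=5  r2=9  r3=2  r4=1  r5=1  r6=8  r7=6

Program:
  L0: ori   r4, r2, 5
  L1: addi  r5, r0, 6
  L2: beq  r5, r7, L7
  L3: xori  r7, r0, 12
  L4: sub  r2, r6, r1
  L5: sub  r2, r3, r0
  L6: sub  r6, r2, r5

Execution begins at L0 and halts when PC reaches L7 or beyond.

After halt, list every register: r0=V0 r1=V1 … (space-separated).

r0=0 r1=5 r2=9 r3=2 r4=13 r5=6 r6=8 r7=12

[0] ori   r4, r2, 5  →  {r0:0, r1:5, r2:9, r3:2, r4:13, r5:1, r6:8, r7:6}
[1] addi  r5, r0, 6  →  {r0:0, r1:5, r2:9, r3:2, r4:13, r5:6, r6:8, r7:6}
[2] beq  r5, r7, L7  →  {r0:0, r1:5, r2:9, r3:2, r4:13, r5:6, r6:8, r7:6}  ⟨branch taken⟩
[3] xori  r7, r0, 12  →  {r0:0, r1:5, r2:9, r3:2, r4:13, r5:6, r6:8, r7:12}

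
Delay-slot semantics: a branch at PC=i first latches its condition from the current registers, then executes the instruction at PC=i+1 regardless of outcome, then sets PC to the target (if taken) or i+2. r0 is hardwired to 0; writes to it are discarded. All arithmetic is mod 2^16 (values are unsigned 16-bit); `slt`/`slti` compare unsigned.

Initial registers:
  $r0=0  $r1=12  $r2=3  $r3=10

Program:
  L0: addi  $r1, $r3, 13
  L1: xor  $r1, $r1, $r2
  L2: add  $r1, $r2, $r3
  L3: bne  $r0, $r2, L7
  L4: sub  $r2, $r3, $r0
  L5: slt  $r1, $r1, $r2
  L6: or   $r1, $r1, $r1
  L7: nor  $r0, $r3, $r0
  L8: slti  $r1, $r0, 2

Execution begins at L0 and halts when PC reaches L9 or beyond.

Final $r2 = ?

10

PC=0  addi  $r1, $r3, 13     | $r0=0 $r1=23 $r2=3 $r3=10
PC=1  xor  $r1, $r1, $r2     | $r0=0 $r1=20 $r2=3 $r3=10
PC=2  add  $r1, $r2, $r3     | $r0=0 $r1=13 $r2=3 $r3=10
PC=3  bne  $r0, $r2, L7      | $r0=0 $r1=13 $r2=3 $r3=10  [TAKEN]
PC=4  sub  $r2, $r3, $r0     | $r0=0 $r1=13 $r2=10 $r3=10
PC=7  nor  $r0, $r3, $r0     | $r0=0 $r1=13 $r2=10 $r3=10
PC=8  slti  $r1, $r0, 2      | $r0=0 $r1=1 $r2=10 $r3=10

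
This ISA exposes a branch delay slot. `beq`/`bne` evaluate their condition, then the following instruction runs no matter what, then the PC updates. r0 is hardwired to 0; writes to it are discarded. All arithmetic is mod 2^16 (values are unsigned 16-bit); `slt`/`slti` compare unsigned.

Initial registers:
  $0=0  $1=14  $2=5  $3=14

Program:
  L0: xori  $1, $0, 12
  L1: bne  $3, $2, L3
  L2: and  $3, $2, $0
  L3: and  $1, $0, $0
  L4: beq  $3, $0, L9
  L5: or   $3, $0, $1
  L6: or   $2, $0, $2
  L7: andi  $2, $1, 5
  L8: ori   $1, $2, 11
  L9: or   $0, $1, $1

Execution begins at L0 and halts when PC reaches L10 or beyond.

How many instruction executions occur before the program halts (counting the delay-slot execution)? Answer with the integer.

7

[0] xori  $1, $0, 12  →  {$0:0, $1:12, $2:5, $3:14}
[1] bne  $3, $2, L3  →  {$0:0, $1:12, $2:5, $3:14}  ⟨branch taken⟩
[2] and  $3, $2, $0  →  {$0:0, $1:12, $2:5, $3:0}
[3] and  $1, $0, $0  →  {$0:0, $1:0, $2:5, $3:0}
[4] beq  $3, $0, L9  →  {$0:0, $1:0, $2:5, $3:0}  ⟨branch taken⟩
[5] or   $3, $0, $1  →  {$0:0, $1:0, $2:5, $3:0}
[9] or   $0, $1, $1  →  {$0:0, $1:0, $2:5, $3:0}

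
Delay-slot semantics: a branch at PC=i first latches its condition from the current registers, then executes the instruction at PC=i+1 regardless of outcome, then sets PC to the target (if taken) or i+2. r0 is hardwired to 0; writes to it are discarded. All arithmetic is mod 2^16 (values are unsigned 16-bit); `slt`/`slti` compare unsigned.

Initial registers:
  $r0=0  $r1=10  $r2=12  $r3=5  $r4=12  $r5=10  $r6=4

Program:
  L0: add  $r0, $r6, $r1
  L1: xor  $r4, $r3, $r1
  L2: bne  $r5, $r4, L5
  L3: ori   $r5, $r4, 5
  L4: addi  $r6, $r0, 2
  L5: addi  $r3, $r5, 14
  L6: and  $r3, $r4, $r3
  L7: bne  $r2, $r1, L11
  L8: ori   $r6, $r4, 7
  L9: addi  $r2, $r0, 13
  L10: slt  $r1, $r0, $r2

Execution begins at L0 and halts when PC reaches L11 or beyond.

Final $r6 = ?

PC=0  add  $r0, $r6, $r1     | $r0=0 $r1=10 $r2=12 $r3=5 $r4=12 $r5=10 $r6=4
PC=1  xor  $r4, $r3, $r1     | $r0=0 $r1=10 $r2=12 $r3=5 $r4=15 $r5=10 $r6=4
PC=2  bne  $r5, $r4, L5      | $r0=0 $r1=10 $r2=12 $r3=5 $r4=15 $r5=10 $r6=4  [TAKEN]
PC=3  ori   $r5, $r4, 5      | $r0=0 $r1=10 $r2=12 $r3=5 $r4=15 $r5=15 $r6=4
PC=5  addi  $r3, $r5, 14     | $r0=0 $r1=10 $r2=12 $r3=29 $r4=15 $r5=15 $r6=4
PC=6  and  $r3, $r4, $r3     | $r0=0 $r1=10 $r2=12 $r3=13 $r4=15 $r5=15 $r6=4
PC=7  bne  $r2, $r1, L11     | $r0=0 $r1=10 $r2=12 $r3=13 $r4=15 $r5=15 $r6=4  [TAKEN]
PC=8  ori   $r6, $r4, 7      | $r0=0 $r1=10 $r2=12 $r3=13 $r4=15 $r5=15 $r6=15

15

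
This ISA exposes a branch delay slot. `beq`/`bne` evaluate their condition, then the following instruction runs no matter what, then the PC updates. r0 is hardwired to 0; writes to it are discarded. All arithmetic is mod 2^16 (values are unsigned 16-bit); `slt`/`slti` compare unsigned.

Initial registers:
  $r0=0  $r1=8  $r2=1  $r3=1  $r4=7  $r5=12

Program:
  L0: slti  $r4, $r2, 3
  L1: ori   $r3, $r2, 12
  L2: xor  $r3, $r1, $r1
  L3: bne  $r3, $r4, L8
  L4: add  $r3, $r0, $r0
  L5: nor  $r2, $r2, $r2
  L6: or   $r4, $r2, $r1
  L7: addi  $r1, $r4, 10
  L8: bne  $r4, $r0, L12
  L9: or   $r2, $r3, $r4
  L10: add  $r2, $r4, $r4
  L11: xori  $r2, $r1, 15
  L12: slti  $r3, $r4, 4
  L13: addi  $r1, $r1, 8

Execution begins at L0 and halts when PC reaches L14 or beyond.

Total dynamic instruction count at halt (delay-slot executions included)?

#0 slti  $r4, $r2, 3 ; 0/8/1/1/1/12
#1 ori   $r3, $r2, 12 ; 0/8/1/13/1/12
#2 xor  $r3, $r1, $r1 ; 0/8/1/0/1/12
#3 bne  $r3, $r4, L8 ; 0/8/1/0/1/12 ; →target
#4 add  $r3, $r0, $r0 ; 0/8/1/0/1/12
#8 bne  $r4, $r0, L12 ; 0/8/1/0/1/12 ; →target
#9 or   $r2, $r3, $r4 ; 0/8/1/0/1/12
#12 slti  $r3, $r4, 4 ; 0/8/1/1/1/12
#13 addi  $r1, $r1, 8 ; 0/16/1/1/1/12

9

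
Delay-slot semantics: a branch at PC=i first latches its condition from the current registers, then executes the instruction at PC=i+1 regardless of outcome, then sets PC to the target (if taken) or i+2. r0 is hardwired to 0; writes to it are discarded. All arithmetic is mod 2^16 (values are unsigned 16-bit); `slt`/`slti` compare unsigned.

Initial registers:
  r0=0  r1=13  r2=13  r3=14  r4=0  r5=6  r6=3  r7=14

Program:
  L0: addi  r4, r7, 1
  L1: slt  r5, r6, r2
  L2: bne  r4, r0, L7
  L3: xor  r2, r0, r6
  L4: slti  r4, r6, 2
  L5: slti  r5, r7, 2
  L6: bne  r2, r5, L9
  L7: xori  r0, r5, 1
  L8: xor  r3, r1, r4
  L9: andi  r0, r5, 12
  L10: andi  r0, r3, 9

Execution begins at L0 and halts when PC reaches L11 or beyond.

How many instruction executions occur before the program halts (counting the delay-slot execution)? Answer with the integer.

[0] addi  r4, r7, 1  →  {r0:0, r1:13, r2:13, r3:14, r4:15, r5:6, r6:3, r7:14}
[1] slt  r5, r6, r2  →  {r0:0, r1:13, r2:13, r3:14, r4:15, r5:1, r6:3, r7:14}
[2] bne  r4, r0, L7  →  {r0:0, r1:13, r2:13, r3:14, r4:15, r5:1, r6:3, r7:14}  ⟨branch taken⟩
[3] xor  r2, r0, r6  →  {r0:0, r1:13, r2:3, r3:14, r4:15, r5:1, r6:3, r7:14}
[7] xori  r0, r5, 1  →  {r0:0, r1:13, r2:3, r3:14, r4:15, r5:1, r6:3, r7:14}
[8] xor  r3, r1, r4  →  {r0:0, r1:13, r2:3, r3:2, r4:15, r5:1, r6:3, r7:14}
[9] andi  r0, r5, 12  →  {r0:0, r1:13, r2:3, r3:2, r4:15, r5:1, r6:3, r7:14}
[10] andi  r0, r3, 9  →  {r0:0, r1:13, r2:3, r3:2, r4:15, r5:1, r6:3, r7:14}

8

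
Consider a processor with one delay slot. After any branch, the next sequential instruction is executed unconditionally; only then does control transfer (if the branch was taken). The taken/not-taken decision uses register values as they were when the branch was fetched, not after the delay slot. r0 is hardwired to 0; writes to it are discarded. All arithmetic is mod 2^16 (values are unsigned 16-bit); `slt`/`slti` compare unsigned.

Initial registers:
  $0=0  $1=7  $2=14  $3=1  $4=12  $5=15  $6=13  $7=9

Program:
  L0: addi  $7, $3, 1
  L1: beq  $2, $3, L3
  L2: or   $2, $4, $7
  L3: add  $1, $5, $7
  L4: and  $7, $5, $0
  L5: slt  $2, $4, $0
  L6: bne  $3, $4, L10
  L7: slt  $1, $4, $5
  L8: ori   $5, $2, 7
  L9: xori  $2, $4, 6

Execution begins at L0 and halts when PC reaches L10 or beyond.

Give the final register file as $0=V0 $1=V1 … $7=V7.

PC=0  addi  $7, $3, 1        | $0=0 $1=7 $2=14 $3=1 $4=12 $5=15 $6=13 $7=2
PC=1  beq  $2, $3, L3        | $0=0 $1=7 $2=14 $3=1 $4=12 $5=15 $6=13 $7=2  [not taken]
PC=2  or   $2, $4, $7        | $0=0 $1=7 $2=14 $3=1 $4=12 $5=15 $6=13 $7=2
PC=3  add  $1, $5, $7        | $0=0 $1=17 $2=14 $3=1 $4=12 $5=15 $6=13 $7=2
PC=4  and  $7, $5, $0        | $0=0 $1=17 $2=14 $3=1 $4=12 $5=15 $6=13 $7=0
PC=5  slt  $2, $4, $0        | $0=0 $1=17 $2=0 $3=1 $4=12 $5=15 $6=13 $7=0
PC=6  bne  $3, $4, L10       | $0=0 $1=17 $2=0 $3=1 $4=12 $5=15 $6=13 $7=0  [TAKEN]
PC=7  slt  $1, $4, $5        | $0=0 $1=1 $2=0 $3=1 $4=12 $5=15 $6=13 $7=0

$0=0 $1=1 $2=0 $3=1 $4=12 $5=15 $6=13 $7=0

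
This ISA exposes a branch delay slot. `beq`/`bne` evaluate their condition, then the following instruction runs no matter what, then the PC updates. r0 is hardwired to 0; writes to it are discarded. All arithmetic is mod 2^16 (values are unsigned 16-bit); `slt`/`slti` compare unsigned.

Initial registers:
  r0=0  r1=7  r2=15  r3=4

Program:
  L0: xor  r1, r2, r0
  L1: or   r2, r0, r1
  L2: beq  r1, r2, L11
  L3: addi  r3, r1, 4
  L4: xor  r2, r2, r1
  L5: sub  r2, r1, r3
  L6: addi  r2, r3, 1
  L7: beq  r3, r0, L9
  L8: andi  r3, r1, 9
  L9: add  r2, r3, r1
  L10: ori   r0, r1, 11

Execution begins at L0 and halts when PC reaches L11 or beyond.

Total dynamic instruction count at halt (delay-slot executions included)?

PC=0  xor  r1, r2, r0        | r0=0 r1=15 r2=15 r3=4
PC=1  or   r2, r0, r1        | r0=0 r1=15 r2=15 r3=4
PC=2  beq  r1, r2, L11       | r0=0 r1=15 r2=15 r3=4  [TAKEN]
PC=3  addi  r3, r1, 4        | r0=0 r1=15 r2=15 r3=19

4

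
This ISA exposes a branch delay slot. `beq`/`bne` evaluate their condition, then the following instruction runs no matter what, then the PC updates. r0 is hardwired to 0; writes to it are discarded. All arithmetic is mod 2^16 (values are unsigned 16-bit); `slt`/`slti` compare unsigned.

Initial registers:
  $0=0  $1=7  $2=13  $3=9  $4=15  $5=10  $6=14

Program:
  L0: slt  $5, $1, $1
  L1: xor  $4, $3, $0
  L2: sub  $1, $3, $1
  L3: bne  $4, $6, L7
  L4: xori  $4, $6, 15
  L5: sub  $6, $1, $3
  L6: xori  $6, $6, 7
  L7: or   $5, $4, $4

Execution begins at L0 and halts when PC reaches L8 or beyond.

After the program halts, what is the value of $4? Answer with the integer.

#0 slt  $5, $1, $1 ; 0/7/13/9/15/0/14
#1 xor  $4, $3, $0 ; 0/7/13/9/9/0/14
#2 sub  $1, $3, $1 ; 0/2/13/9/9/0/14
#3 bne  $4, $6, L7 ; 0/2/13/9/9/0/14 ; →target
#4 xori  $4, $6, 15 ; 0/2/13/9/1/0/14
#7 or   $5, $4, $4 ; 0/2/13/9/1/1/14

1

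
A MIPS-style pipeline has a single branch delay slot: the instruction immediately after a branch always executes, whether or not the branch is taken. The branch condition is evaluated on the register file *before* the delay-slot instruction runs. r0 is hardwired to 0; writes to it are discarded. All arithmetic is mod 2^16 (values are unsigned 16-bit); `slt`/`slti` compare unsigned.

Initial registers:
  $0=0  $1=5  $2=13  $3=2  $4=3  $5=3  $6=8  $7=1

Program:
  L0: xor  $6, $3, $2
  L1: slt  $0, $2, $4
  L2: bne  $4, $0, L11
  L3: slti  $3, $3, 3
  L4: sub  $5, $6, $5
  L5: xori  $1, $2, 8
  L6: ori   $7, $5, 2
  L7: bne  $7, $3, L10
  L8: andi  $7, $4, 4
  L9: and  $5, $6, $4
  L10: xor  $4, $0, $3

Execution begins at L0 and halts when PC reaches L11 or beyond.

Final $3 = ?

1

#0 xor  $6, $3, $2 ; 0/5/13/2/3/3/15/1
#1 slt  $0, $2, $4 ; 0/5/13/2/3/3/15/1
#2 bne  $4, $0, L11 ; 0/5/13/2/3/3/15/1 ; →target
#3 slti  $3, $3, 3 ; 0/5/13/1/3/3/15/1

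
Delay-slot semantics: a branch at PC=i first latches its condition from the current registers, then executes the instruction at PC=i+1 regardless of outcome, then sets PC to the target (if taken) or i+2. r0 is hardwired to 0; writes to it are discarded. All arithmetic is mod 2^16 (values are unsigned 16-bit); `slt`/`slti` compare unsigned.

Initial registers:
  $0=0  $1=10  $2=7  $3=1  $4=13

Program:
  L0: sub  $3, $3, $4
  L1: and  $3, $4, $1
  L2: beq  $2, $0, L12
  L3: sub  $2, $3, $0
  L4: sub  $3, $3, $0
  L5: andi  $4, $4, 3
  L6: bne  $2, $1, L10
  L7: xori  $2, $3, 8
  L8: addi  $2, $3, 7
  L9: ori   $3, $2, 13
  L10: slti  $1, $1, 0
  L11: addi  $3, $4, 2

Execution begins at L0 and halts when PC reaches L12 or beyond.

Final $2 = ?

  step pc=0: sub  $3, $3, $4  regs=(0,10,7,65524,13)
  step pc=1: and  $3, $4, $1  regs=(0,10,7,8,13)
  step pc=2: beq  $2, $0, L12  cond=F  regs=(0,10,7,8,13)
  step pc=3: sub  $2, $3, $0  regs=(0,10,8,8,13)
  step pc=4: sub  $3, $3, $0  regs=(0,10,8,8,13)
  step pc=5: andi  $4, $4, 3  regs=(0,10,8,8,1)
  step pc=6: bne  $2, $1, L10  cond=T  regs=(0,10,8,8,1)
  step pc=7: xori  $2, $3, 8  regs=(0,10,0,8,1)
  step pc=10: slti  $1, $1, 0  regs=(0,0,0,8,1)
  step pc=11: addi  $3, $4, 2  regs=(0,0,0,3,1)

0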